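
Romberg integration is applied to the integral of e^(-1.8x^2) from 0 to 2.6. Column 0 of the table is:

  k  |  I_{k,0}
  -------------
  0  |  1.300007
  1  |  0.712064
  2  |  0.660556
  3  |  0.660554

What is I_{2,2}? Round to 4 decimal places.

Richardson extrapolation on the trapezoidal column (denominator 4−1=3):
I_{1,1} = (4·0.712064 − 1.300007) / 3 = 0.516083
I_{2,1} = (4·0.660556 − 0.712064) / 3 = 0.643387
I_{2,2} = 0.643387 + (0.643387 − 0.516083)/15 = 0.651874
(Column j=1 coincides with Simpson's rule on the same nodes.)

0.6519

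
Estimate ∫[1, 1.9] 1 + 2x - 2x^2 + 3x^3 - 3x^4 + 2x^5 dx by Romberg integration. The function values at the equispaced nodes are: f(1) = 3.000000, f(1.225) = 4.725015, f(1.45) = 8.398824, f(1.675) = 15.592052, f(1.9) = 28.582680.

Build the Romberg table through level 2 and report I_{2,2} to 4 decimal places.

I_{0,0} (trapezoid, 1 panel, h=0.9000): 14.212206
I_{1,0} (trapezoid, 2 panels, h=0.4500): 10.885574
I_{2,0} (trapezoid, 4 panels, h=0.2250): 10.014127
I_{1,1} = 10.885574 + (10.885574 − 14.212206)/3 = 9.776697
I_{2,1} = 10.014127 + (10.014127 − 10.885574)/3 = 9.723645
I_{2,2} = 9.723645 + (9.723645 − 9.776697)/15 = 9.720108

9.7201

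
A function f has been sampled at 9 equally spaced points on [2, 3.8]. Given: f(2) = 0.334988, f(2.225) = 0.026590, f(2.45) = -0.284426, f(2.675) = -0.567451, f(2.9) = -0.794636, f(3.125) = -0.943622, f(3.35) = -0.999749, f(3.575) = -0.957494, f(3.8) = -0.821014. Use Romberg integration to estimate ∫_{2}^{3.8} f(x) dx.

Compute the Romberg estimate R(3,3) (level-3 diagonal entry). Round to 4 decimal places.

R(0,0) (trapezoid, 1 panel, h=1.8000): -0.437423
R(1,0) (trapezoid, 2 panels, h=0.9000): -0.933884
R(2,0) (trapezoid, 4 panels, h=0.4500): -1.044821
R(3,0) (trapezoid, 8 panels, h=0.2250): -1.071855
R(1,1) = -0.933884 + (-0.933884 − (-0.437423))/3 = -1.099371
R(2,1) = -1.044821 + (-1.044821 − (-0.933884))/3 = -1.081800
R(3,1) = -1.071855 + (-1.071855 − (-1.044821))/3 = -1.080866
R(2,2) = -1.081800 + (-1.081800 − (-1.099371))/15 = -1.080629
R(3,2) = -1.080866 + (-1.080866 − (-1.081800))/15 = -1.080804
R(3,3) = -1.080804 + (-1.080804 − (-1.080629))/63 = -1.080807

-1.0808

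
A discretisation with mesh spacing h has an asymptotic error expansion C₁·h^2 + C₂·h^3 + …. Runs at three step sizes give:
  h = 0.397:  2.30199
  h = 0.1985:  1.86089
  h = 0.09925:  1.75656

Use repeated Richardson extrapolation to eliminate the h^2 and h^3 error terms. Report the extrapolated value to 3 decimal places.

First eliminate the h^2 term (factor 2^2 = 4):
  B₁ = (4·1.86089 − 2.30199)/3 = 1.71386
  B₂ = (4·1.75656 − 1.86089)/3 = 1.72178
Then eliminate the h^3 term (factor 2^3 = 8):
  (8·1.72178 − 1.71386)/7 = 1.72291

1.723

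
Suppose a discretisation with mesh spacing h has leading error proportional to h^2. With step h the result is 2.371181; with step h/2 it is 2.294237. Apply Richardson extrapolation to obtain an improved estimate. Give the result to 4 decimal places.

The leading error scales as h^2; refining by a factor of 2 reduces it by 2^2 = 4.
Extrapolated value = (4·A(h/2) − A(h)) / (4 − 1)
= (4·2.294237 − 2.371181) / 3
= 6.805767 / 3 = 2.268589

2.2686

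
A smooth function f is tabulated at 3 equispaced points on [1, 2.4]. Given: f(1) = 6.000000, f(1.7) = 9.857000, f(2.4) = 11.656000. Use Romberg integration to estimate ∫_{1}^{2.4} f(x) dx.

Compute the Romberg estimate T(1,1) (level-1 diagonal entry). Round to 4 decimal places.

T(0,0) (trapezoid, 1 panel, h=1.4000): 12.359200
T(1,0) (trapezoid, 2 panels, h=0.7000): 13.079500
T(1,1) = 13.079500 + (13.079500 − 12.359200)/3 = 13.319600

13.3196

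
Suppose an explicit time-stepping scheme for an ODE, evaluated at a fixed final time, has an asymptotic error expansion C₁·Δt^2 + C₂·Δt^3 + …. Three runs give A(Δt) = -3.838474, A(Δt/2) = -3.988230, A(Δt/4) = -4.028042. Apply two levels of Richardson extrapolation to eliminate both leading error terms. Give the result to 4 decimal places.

First eliminate the Δt^2 term (factor 2^2 = 4):
  B₁ = (4·(-3.988230) − (-3.838474))/3 = -4.038149
  B₂ = (4·(-4.028042) − (-3.988230))/3 = -4.041313
Then eliminate the Δt^3 term (factor 2^3 = 8):
  (8·(-4.041313) − (-4.038149))/7 = -4.041765

-4.0418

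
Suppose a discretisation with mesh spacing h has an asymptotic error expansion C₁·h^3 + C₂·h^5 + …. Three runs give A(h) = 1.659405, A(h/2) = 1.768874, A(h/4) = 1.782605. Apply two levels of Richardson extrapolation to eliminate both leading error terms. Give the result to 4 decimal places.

1.7846

First eliminate the h^3 term (factor 2^3 = 8):
  B₁ = (8·1.768874 − 1.659405)/7 = 1.784512
  B₂ = (8·1.782605 − 1.768874)/7 = 1.784567
Then eliminate the h^5 term (factor 2^5 = 32):
  (32·1.784567 − 1.784512)/31 = 1.784569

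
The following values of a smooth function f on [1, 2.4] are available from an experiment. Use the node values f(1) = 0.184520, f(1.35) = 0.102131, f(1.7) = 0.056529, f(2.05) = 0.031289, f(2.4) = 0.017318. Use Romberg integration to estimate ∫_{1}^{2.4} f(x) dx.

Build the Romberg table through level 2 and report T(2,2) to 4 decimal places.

0.0989

T(0,0) (trapezoid, 1 panel, h=1.4000): 0.141287
T(1,0) (trapezoid, 2 panels, h=0.7000): 0.110214
T(2,0) (trapezoid, 4 panels, h=0.3500): 0.101804
T(1,1) = 0.110214 + (0.110214 − 0.141287)/3 = 0.099856
T(2,1) = 0.101804 + (0.101804 − 0.110214)/3 = 0.099001
T(2,2) = 0.099001 + (0.099001 − 0.099856)/15 = 0.098944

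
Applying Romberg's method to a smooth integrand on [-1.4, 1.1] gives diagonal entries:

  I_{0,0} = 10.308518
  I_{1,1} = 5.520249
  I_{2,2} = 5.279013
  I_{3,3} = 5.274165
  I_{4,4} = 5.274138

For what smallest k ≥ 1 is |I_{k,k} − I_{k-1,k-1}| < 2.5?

k = 2

|I_{1,1} − I_{0,0}| = 4.788269 ≥ 2.5
|I_{2,2} − I_{1,1}| = 0.241236 < 2.5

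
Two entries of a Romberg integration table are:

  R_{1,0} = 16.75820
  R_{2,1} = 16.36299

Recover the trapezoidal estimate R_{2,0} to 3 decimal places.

From R_{2,1} = (4·R_{2,0} − R_{1,0})/3, solve for R_{2,0}:
4·R_{2,0} = 3·16.36299 + 16.75820 = 65.84717
R_{2,0} = 16.46179

16.462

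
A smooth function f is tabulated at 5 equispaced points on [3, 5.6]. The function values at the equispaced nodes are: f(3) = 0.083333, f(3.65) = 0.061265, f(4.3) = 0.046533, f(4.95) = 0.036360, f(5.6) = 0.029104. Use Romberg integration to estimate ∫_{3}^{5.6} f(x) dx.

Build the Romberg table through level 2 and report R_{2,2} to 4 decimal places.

R_{0,0} (trapezoid, 1 panel, h=2.6000): 0.146168
R_{1,0} (trapezoid, 2 panels, h=1.3000): 0.133577
R_{2,0} (trapezoid, 4 panels, h=0.6500): 0.130245
R_{1,1} = 0.133577 + (0.133577 − 0.146168)/3 = 0.129380
R_{2,1} = 0.130245 + (0.130245 − 0.133577)/3 = 0.129134
R_{2,2} = 0.129134 + (0.129134 − 0.129380)/15 = 0.129118

0.1291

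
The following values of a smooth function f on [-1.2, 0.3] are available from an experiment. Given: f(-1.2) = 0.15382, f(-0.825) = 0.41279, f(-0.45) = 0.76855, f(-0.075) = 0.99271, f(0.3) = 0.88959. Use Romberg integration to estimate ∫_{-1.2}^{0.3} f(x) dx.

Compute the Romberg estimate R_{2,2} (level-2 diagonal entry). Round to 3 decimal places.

R_{0,0} (trapezoid, 1 panel, h=1.5000): 0.78256
R_{1,0} (trapezoid, 2 panels, h=0.7500): 0.96769
R_{2,0} (trapezoid, 4 panels, h=0.3750): 1.01091
R_{1,1} = 0.96769 + (0.96769 − 0.78256)/3 = 1.02940
R_{2,1} = 1.01091 + (1.01091 − 0.96769)/3 = 1.02532
R_{2,2} = 1.02532 + (1.02532 − 1.02940)/15 = 1.02505

1.025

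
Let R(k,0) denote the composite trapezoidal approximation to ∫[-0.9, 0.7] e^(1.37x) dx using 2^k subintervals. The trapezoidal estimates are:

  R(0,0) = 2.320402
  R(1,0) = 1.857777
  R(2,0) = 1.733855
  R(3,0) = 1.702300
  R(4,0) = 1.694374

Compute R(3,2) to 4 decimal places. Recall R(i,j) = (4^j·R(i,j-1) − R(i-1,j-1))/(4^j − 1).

1.6917

R(2,1) = (4·1.733855 − 1.857777) / 3 = 1.692548
R(3,1) = 1.702300 + (1.702300 − 1.733855)/3 = 1.691782
R(3,2) = 1.691782 + (1.691782 − 1.692548)/15 = 1.691731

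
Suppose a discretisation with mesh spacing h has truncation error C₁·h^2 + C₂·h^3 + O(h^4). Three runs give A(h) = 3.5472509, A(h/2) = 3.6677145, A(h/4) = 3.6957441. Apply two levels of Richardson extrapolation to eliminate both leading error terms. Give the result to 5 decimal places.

First eliminate the h^2 term (factor 2^2 = 4):
  B₁ = (4·3.6677145 − 3.5472509)/3 = 3.7078690
  B₂ = (4·3.6957441 − 3.6677145)/3 = 3.7050873
Then eliminate the h^3 term (factor 2^3 = 8):
  (8·3.7050873 − 3.7078690)/7 = 3.7046899

3.70469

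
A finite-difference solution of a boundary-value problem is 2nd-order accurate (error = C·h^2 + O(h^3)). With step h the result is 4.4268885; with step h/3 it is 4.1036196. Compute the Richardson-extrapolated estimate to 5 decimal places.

The leading error scales as h^2; refining by a factor of 3 reduces it by 3^2 = 9.
Extrapolated value = (9·A(h/3) − A(h)) / (9 − 1)
= (9·4.1036196 − 4.4268885) / 8
= 32.5056879 / 8 = 4.0632110

4.06321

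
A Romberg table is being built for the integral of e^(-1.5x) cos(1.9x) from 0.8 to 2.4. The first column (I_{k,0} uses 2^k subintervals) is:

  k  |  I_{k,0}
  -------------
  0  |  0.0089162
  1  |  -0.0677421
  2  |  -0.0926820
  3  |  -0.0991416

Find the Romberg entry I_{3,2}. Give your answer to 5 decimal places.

I_{2,1} = -0.0926820 + (-0.0926820 − (-0.0677421))/3 = -0.1009953
I_{3,1} = (4·(-0.0991416) − (-0.0926820)) / 3 = -0.1012948
I_{3,2} = (16·(-0.1012948) − (-0.1009953)) / 15 = -0.1013148
(Column j=1 coincides with Simpson's rule on the same nodes.)

-0.10131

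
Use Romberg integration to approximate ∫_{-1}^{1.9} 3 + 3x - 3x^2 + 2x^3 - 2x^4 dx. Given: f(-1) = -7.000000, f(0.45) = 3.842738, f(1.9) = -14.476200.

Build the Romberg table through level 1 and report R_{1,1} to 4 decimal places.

-2.9509

R_{0,0} (trapezoid, 1 panel, h=2.9000): -31.140490
R_{1,0} (trapezoid, 2 panels, h=1.4500): -9.998275
R_{1,1} = -9.998275 + (-9.998275 − (-31.140490))/3 = -2.950870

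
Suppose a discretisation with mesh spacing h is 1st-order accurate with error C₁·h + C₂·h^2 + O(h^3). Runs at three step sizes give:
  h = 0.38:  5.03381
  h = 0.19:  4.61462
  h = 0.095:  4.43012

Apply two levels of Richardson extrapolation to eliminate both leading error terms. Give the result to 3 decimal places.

First eliminate the h term (factor 2^1 = 2):
  B₁ = (2·4.61462 − 5.03381)/1 = 4.19543
  B₂ = (2·4.43012 − 4.61462)/1 = 4.24562
Then eliminate the h^2 term (factor 2^2 = 4):
  (4·4.24562 − 4.19543)/3 = 4.26235

4.262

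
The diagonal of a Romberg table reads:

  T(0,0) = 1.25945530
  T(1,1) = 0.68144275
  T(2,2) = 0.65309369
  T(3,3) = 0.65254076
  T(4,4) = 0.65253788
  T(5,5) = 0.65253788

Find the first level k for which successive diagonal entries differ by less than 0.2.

k = 2

|T(1,1) − T(0,0)| = 0.57801255 ≥ 0.2
|T(2,2) − T(1,1)| = 0.02834906 < 0.2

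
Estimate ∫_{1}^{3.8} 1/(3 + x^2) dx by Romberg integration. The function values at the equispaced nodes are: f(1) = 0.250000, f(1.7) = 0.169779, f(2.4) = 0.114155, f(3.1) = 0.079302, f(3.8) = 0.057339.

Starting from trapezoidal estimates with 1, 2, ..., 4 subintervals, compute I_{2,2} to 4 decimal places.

0.3575

I_{0,0} (trapezoid, 1 panel, h=2.8000): 0.430275
I_{1,0} (trapezoid, 2 panels, h=1.4000): 0.374954
I_{2,0} (trapezoid, 4 panels, h=0.7000): 0.361834
I_{1,1} = 0.374954 + (0.374954 − 0.430275)/3 = 0.356514
I_{2,1} = 0.361834 + (0.361834 − 0.374954)/3 = 0.357461
I_{2,2} = 0.357461 + (0.357461 − 0.356514)/15 = 0.357524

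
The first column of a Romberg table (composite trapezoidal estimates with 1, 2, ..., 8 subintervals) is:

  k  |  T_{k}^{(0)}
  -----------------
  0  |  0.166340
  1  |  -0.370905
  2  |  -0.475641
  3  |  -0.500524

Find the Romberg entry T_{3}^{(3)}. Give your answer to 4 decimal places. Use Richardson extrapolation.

-0.5087

Richardson extrapolation on the trapezoidal column (denominator 4−1=3):
T_{1}^{(1)} = -0.370905 + (-0.370905 − 0.166340)/3 = -0.549987
T_{2}^{(1)} = (4·(-0.475641) − (-0.370905)) / 3 = -0.510553
T_{3}^{(1)} = (4·(-0.500524) − (-0.475641)) / 3 = -0.508818
T_{2}^{(2)} = -0.510553 + (-0.510553 − (-0.549987))/15 = -0.507924
T_{3}^{(2)} = -0.508818 + (-0.508818 − (-0.510553))/15 = -0.508702
T_{3}^{(3)} = (64·(-0.508702) − (-0.507924)) / 63 = -0.508714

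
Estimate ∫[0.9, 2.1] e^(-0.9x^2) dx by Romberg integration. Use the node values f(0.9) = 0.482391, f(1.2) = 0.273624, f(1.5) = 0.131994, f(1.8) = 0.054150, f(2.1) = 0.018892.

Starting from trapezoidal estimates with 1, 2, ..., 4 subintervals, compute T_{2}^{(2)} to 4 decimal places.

0.2078

T_{0}^{(0)} (trapezoid, 1 panel, h=1.2000): 0.300770
T_{1}^{(0)} (trapezoid, 2 panels, h=0.6000): 0.229581
T_{2}^{(0)} (trapezoid, 4 panels, h=0.3000): 0.213123
T_{1}^{(1)} = 0.229581 + (0.229581 − 0.300770)/3 = 0.205851
T_{2}^{(1)} = 0.213123 + (0.213123 − 0.229581)/3 = 0.207637
T_{2}^{(2)} = 0.207637 + (0.207637 − 0.205851)/15 = 0.207756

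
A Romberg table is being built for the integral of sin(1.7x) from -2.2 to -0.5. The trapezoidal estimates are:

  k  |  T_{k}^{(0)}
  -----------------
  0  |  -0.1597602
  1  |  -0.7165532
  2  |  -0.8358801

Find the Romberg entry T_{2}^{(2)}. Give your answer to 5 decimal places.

-0.87389

Richardson extrapolation on the trapezoidal column (denominator 4−1=3):
T_{1}^{(1)} = (4·(-0.7165532) − (-0.1597602)) / 3 = -0.9021509
T_{2}^{(1)} = -0.8358801 + (-0.8358801 − (-0.7165532))/3 = -0.8756557
T_{2}^{(2)} = (16·(-0.8756557) − (-0.9021509)) / 15 = -0.8738894
(Column j=1 coincides with Simpson's rule on the same nodes.)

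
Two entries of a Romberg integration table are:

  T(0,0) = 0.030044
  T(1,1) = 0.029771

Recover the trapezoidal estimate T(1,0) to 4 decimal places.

0.0298

From T(1,1) = (4·T(1,0) − T(0,0))/3, solve for T(1,0):
4·T(1,0) = 3·0.029771 + 0.030044 = 0.119357
T(1,0) = 0.029839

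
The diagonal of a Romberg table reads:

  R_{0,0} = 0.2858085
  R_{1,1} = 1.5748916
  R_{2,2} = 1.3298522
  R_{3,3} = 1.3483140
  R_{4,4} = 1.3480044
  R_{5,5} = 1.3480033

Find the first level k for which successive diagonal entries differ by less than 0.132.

k = 3

|R_{1,1} − R_{0,0}| = 1.2890831 ≥ 0.132
|R_{2,2} − R_{1,1}| = 0.2450394 ≥ 0.132
|R_{3,3} − R_{2,2}| = 0.0184618 < 0.132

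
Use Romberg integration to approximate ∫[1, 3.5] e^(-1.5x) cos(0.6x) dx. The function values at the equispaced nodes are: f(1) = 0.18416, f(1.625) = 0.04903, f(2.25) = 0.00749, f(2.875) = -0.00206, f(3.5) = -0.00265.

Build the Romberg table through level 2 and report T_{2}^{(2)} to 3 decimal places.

T_{0}^{(0)} (trapezoid, 1 panel, h=2.5000): 0.22689
T_{1}^{(0)} (trapezoid, 2 panels, h=1.2500): 0.12281
T_{2}^{(0)} (trapezoid, 4 panels, h=0.6250): 0.09076
T_{1}^{(1)} = 0.12281 + (0.12281 − 0.22689)/3 = 0.08812
T_{2}^{(1)} = 0.09076 + (0.09076 − 0.12281)/3 = 0.08008
T_{2}^{(2)} = 0.08008 + (0.08008 − 0.08812)/15 = 0.07954

0.080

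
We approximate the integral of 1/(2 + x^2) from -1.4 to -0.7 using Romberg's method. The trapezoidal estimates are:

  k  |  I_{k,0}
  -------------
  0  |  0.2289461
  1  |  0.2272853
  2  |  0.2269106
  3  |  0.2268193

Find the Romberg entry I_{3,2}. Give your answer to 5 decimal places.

Richardson extrapolation on the trapezoidal column (denominator 4−1=3):
I_{2,1} = 0.2269106 + (0.2269106 − 0.2272853)/3 = 0.2267857
I_{3,1} = (4·0.2268193 − 0.2269106) / 3 = 0.2267889
I_{3,2} = 0.2267889 + (0.2267889 − 0.2267857)/15 = 0.2267891

0.22679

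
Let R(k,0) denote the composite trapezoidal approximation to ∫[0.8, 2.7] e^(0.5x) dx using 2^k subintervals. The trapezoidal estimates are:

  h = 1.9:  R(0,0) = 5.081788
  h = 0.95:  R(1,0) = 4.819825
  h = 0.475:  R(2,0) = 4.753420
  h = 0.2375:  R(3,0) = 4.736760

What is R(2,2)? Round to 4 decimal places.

Richardson extrapolation on the trapezoidal column (denominator 4−1=3):
R(1,1) = (4·4.819825 − 5.081788) / 3 = 4.732504
R(2,1) = (4·4.753420 − 4.819825) / 3 = 4.731285
R(2,2) = 4.731285 + (4.731285 − 4.732504)/15 = 4.731204

4.7312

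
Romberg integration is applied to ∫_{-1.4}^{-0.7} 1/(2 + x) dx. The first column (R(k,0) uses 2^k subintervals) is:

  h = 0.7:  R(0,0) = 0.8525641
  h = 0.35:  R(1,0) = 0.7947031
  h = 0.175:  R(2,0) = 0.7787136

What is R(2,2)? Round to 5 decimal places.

Richardson extrapolation on the trapezoidal column (denominator 4−1=3):
R(1,1) = 0.7947031 + (0.7947031 − 0.8525641)/3 = 0.7754161
R(2,1) = (4·0.7787136 − 0.7947031) / 3 = 0.7733838
R(2,2) = (16·0.7733838 − 0.7754161) / 15 = 0.7732483
(Column j=1 coincides with Simpson's rule on the same nodes.)

0.77325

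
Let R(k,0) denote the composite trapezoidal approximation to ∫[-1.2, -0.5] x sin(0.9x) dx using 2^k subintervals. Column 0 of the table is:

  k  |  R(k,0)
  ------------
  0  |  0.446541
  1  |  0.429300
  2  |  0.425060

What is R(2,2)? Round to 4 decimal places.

0.4237

Richardson extrapolation on the trapezoidal column (denominator 4−1=3):
R(1,1) = 0.429300 + (0.429300 − 0.446541)/3 = 0.423553
R(2,1) = (4·0.425060 − 0.429300) / 3 = 0.423647
R(2,2) = (16·0.423647 − 0.423553) / 15 = 0.423653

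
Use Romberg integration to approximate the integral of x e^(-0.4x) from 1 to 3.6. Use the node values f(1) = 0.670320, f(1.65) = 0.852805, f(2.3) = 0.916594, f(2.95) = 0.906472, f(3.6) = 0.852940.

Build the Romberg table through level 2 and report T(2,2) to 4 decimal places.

T(0,0) (trapezoid, 1 panel, h=2.6000): 1.980238
T(1,0) (trapezoid, 2 panels, h=1.3000): 2.181691
T(2,0) (trapezoid, 4 panels, h=0.6500): 2.234376
T(1,1) = 2.181691 + (2.181691 − 1.980238)/3 = 2.248842
T(2,1) = 2.234376 + (2.234376 − 2.181691)/3 = 2.251938
T(2,2) = 2.251938 + (2.251938 − 2.248842)/15 = 2.252144

2.2521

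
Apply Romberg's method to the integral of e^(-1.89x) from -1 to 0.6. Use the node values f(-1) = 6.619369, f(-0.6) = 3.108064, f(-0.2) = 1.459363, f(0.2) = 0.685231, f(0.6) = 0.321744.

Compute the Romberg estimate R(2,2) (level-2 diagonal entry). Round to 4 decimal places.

3.3331

R(0,0) (trapezoid, 1 panel, h=1.6000): 5.552890
R(1,0) (trapezoid, 2 panels, h=0.8000): 3.943936
R(2,0) (trapezoid, 4 panels, h=0.4000): 3.489286
R(1,1) = 3.943936 + (3.943936 − 5.552890)/3 = 3.407618
R(2,1) = 3.489286 + (3.489286 − 3.943936)/3 = 3.337736
R(2,2) = 3.337736 + (3.337736 − 3.407618)/15 = 3.333077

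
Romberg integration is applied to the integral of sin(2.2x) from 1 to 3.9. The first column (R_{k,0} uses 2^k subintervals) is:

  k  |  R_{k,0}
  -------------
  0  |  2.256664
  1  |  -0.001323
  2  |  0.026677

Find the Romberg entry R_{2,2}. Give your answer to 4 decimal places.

0.0887

Richardson extrapolation on the trapezoidal column (denominator 4−1=3):
R_{1,1} = -0.001323 + (-0.001323 − 2.256664)/3 = -0.753985
R_{2,1} = (4·0.026677 − (-0.001323)) / 3 = 0.036010
R_{2,2} = 0.036010 + (0.036010 − (-0.753985))/15 = 0.088676
(Column j=1 coincides with Simpson's rule on the same nodes.)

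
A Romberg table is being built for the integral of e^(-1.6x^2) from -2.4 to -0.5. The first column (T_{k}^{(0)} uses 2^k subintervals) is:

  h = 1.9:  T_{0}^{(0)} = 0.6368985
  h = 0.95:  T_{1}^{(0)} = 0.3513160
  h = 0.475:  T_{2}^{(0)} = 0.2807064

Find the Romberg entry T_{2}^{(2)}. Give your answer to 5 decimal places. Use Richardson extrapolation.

0.25724

Richardson extrapolation on the trapezoidal column (denominator 4−1=3):
T_{1}^{(1)} = 0.3513160 + (0.3513160 − 0.6368985)/3 = 0.2561218
T_{2}^{(1)} = (4·0.2807064 − 0.3513160) / 3 = 0.2571699
T_{2}^{(2)} = (16·0.2571699 − 0.2561218) / 15 = 0.2572398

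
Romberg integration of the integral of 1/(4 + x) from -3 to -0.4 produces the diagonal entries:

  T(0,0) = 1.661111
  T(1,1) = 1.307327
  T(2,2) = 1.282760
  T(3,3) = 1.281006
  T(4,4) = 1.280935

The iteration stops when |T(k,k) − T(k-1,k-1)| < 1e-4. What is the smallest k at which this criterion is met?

k = 4

|T(1,1) − T(0,0)| = 0.353784 ≥ 1e-4
|T(2,2) − T(1,1)| = 0.024567 ≥ 1e-4
|T(3,3) − T(2,2)| = 0.001754 ≥ 1e-4
|T(4,4) − T(3,3)| = 0.000071 < 1e-4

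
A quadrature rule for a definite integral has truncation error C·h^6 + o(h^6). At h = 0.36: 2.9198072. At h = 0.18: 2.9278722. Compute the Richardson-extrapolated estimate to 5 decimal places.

The leading error scales as h^6; refining by a factor of 2 reduces it by 2^6 = 64.
Extrapolated value = (64·A(h/2) − A(h)) / (64 − 1)
= (64·2.9278722 − 2.9198072) / 63
= 184.4640136 / 63 = 2.9280002

2.92800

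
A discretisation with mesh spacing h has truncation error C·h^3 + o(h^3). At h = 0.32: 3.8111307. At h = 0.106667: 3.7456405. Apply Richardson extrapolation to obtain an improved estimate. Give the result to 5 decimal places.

The leading error scales as h^3; refining by a factor of 3 reduces it by 3^3 = 27.
Extrapolated value = (27·A(h/3) − A(h)) / (27 − 1)
= (27·3.7456405 − 3.8111307) / 26
= 97.3211628 / 26 = 3.7431216

3.74312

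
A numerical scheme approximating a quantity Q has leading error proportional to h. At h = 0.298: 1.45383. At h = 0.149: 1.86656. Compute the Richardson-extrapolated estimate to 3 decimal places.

2.279

The leading error scales as h; refining by a factor of 2 reduces it by 2^1 = 2.
Extrapolated value = (2·A(h/2) − A(h)) / (2 − 1)
= (2·1.86656 − 1.45383) / 1
= 2.27929 / 1 = 2.27929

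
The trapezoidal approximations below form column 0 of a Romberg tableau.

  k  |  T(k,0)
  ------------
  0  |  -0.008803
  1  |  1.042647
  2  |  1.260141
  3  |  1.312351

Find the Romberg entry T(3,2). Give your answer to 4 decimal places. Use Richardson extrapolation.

T(2,1) = 1.260141 + (1.260141 − 1.042647)/3 = 1.332639
T(3,1) = 1.312351 + (1.312351 − 1.260141)/3 = 1.329754
T(3,2) = (16·1.329754 − 1.332639) / 15 = 1.329562

1.3296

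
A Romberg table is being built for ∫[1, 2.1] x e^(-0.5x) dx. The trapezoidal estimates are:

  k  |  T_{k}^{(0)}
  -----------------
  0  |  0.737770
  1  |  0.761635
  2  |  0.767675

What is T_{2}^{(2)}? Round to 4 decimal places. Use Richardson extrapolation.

0.7697

Richardson extrapolation on the trapezoidal column (denominator 4−1=3):
T_{1}^{(1)} = 0.761635 + (0.761635 − 0.737770)/3 = 0.769590
T_{2}^{(1)} = 0.767675 + (0.767675 − 0.761635)/3 = 0.769688
T_{2}^{(2)} = 0.769688 + (0.769688 − 0.769590)/15 = 0.769695
(Column j=1 coincides with Simpson's rule on the same nodes.)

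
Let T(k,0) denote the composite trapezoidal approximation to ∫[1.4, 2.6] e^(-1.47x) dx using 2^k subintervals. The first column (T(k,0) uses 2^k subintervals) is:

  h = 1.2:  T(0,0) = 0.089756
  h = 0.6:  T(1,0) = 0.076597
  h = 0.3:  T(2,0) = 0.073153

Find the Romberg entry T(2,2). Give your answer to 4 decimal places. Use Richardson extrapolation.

Richardson extrapolation on the trapezoidal column (denominator 4−1=3):
T(1,1) = (4·0.076597 − 0.089756) / 3 = 0.072211
T(2,1) = (4·0.073153 − 0.076597) / 3 = 0.072005
T(2,2) = (16·0.072005 − 0.072211) / 15 = 0.071991

0.0720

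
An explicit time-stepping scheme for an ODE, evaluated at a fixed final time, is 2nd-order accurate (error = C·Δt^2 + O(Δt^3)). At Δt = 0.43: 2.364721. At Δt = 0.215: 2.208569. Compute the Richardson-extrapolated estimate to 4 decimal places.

The leading error scales as Δt^2; refining by a factor of 2 reduces it by 2^2 = 4.
Extrapolated value = (4·A(Δt/2) − A(Δt)) / (4 − 1)
= (4·2.208569 − 2.364721) / 3
= 6.469555 / 3 = 2.156518

2.1565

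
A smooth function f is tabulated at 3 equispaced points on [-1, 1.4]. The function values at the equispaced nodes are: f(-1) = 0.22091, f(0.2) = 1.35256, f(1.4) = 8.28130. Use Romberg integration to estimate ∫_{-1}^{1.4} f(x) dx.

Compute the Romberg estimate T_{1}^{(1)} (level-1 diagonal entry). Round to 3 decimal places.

5.565

T_{0}^{(0)} (trapezoid, 1 panel, h=2.4000): 10.20265
T_{1}^{(0)} (trapezoid, 2 panels, h=1.2000): 6.72440
T_{1}^{(1)} = 6.72440 + (6.72440 − 10.20265)/3 = 5.56498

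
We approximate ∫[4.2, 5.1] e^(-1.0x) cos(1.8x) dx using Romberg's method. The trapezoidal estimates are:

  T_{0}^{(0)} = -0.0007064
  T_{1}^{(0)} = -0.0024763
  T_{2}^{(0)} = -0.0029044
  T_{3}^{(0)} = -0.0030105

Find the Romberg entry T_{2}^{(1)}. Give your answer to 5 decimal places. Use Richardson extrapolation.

-0.00305

Richardson extrapolation on the trapezoidal column (denominator 4−1=3):
T_{2}^{(1)} = (4·(-0.0029044) − (-0.0024763)) / 3 = -0.0030471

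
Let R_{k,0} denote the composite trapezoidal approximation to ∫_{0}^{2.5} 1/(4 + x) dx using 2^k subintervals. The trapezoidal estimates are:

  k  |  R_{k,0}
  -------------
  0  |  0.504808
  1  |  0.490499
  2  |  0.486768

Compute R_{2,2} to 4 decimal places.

Richardson extrapolation on the trapezoidal column (denominator 4−1=3):
R_{1,1} = 0.490499 + (0.490499 − 0.504808)/3 = 0.485729
R_{2,1} = 0.486768 + (0.486768 − 0.490499)/3 = 0.485524
R_{2,2} = 0.485524 + (0.485524 − 0.485729)/15 = 0.485510
(Column j=1 coincides with Simpson's rule on the same nodes.)

0.4855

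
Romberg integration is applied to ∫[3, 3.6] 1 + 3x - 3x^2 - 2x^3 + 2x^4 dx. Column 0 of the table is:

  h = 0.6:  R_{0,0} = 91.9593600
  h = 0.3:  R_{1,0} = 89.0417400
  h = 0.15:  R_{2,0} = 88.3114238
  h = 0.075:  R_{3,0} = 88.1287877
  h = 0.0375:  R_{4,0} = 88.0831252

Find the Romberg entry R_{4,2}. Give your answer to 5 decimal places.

88.06790

Richardson extrapolation on the trapezoidal column (denominator 4−1=3):
R_{3,1} = (4·88.1287877 − 88.3114238) / 3 = 88.0679090
R_{4,1} = (4·88.0831252 − 88.1287877) / 3 = 88.0679044
R_{4,2} = (16·88.0679044 − 88.0679090) / 15 = 88.0679041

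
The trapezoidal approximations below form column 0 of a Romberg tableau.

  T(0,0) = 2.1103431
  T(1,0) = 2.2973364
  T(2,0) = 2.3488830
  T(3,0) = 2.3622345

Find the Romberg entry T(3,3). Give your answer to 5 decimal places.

T(1,1) = 2.2973364 + (2.2973364 − 2.1103431)/3 = 2.3596675
T(2,1) = (4·2.3488830 − 2.2973364) / 3 = 2.3660652
T(3,1) = (4·2.3622345 − 2.3488830) / 3 = 2.3666850
T(2,2) = 2.3660652 + (2.3660652 − 2.3596675)/15 = 2.3664917
T(3,2) = 2.3666850 + (2.3666850 − 2.3660652)/15 = 2.3667263
T(3,3) = 2.3667263 + (2.3667263 − 2.3664917)/63 = 2.3667300

2.36673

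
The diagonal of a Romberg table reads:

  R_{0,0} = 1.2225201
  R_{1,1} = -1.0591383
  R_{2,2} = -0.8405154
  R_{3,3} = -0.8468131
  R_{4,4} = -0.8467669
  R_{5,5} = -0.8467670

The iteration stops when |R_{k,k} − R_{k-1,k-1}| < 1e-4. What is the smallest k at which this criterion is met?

k = 4

|R_{1,1} − R_{0,0}| = 2.2816584 ≥ 1e-4
|R_{2,2} − R_{1,1}| = 0.2186229 ≥ 1e-4
|R_{3,3} − R_{2,2}| = 0.0062977 ≥ 1e-4
|R_{4,4} − R_{3,3}| = 0.0000462 < 1e-4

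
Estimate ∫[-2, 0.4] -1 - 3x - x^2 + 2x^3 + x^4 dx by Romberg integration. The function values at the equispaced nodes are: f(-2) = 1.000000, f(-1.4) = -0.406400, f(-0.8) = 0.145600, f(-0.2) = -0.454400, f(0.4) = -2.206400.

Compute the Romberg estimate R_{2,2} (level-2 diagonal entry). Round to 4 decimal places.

R_{0,0} (trapezoid, 1 panel, h=2.4000): -1.447680
R_{1,0} (trapezoid, 2 panels, h=1.2000): -0.549120
R_{2,0} (trapezoid, 4 panels, h=0.6000): -0.791040
R_{1,1} = -0.549120 + (-0.549120 − (-1.447680))/3 = -0.249600
R_{2,1} = -0.791040 + (-0.791040 − (-0.549120))/3 = -0.871680
R_{2,2} = -0.871680 + (-0.871680 − (-0.249600))/15 = -0.913152

-0.9132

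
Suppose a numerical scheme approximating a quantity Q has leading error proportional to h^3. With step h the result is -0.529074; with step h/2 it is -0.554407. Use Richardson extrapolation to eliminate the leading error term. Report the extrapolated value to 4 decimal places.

The leading error scales as h^3; refining by a factor of 2 reduces it by 2^3 = 8.
Extrapolated value = (8·A(h/2) − A(h)) / (8 − 1)
= (8·(-0.554407) − (-0.529074)) / 7
= -3.906182 / 7 = -0.558026

-0.5580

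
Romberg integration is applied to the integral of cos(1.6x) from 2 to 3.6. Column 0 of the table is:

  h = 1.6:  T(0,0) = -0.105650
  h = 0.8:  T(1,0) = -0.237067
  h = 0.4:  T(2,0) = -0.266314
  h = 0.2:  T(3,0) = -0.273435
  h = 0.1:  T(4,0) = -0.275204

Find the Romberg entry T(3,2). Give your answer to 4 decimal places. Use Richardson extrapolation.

-0.2758

T(2,1) = (4·(-0.266314) − (-0.237067)) / 3 = -0.276063
T(3,1) = (4·(-0.273435) − (-0.266314)) / 3 = -0.275809
T(3,2) = (16·(-0.275809) − (-0.276063)) / 15 = -0.275792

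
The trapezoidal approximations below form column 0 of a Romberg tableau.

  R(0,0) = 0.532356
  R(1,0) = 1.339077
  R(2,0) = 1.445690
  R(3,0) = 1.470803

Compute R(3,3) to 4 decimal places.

1.4791

Richardson extrapolation on the trapezoidal column (denominator 4−1=3):
R(1,1) = (4·1.339077 − 0.532356) / 3 = 1.607984
R(2,1) = (4·1.445690 − 1.339077) / 3 = 1.481228
R(3,1) = 1.470803 + (1.470803 − 1.445690)/3 = 1.479174
R(2,2) = 1.481228 + (1.481228 − 1.607984)/15 = 1.472778
R(3,2) = (16·1.479174 − 1.481228) / 15 = 1.479037
R(3,3) = 1.479037 + (1.479037 − 1.472778)/63 = 1.479136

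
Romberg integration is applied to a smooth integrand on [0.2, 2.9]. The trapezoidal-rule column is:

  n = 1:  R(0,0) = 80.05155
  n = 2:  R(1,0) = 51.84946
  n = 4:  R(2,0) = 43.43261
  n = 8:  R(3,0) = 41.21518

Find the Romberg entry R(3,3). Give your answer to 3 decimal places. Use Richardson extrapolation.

Richardson extrapolation on the trapezoidal column (denominator 4−1=3):
R(1,1) = 51.84946 + (51.84946 − 80.05155)/3 = 42.44876
R(2,1) = 43.43261 + (43.43261 − 51.84946)/3 = 40.62699
R(3,1) = 41.21518 + (41.21518 − 43.43261)/3 = 40.47604
R(2,2) = (16·40.62699 − 42.44876) / 15 = 40.50554
R(3,2) = (16·40.47604 − 40.62699) / 15 = 40.46598
R(3,3) = 40.46598 + (40.46598 − 40.50554)/63 = 40.46535

40.465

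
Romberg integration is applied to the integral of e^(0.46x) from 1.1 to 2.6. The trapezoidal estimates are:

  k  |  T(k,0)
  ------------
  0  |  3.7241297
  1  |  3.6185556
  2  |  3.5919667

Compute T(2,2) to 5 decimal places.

3.58309

T(1,1) = (4·3.6185556 − 3.7241297) / 3 = 3.5833642
T(2,1) = 3.5919667 + (3.5919667 − 3.6185556)/3 = 3.5831037
T(2,2) = (16·3.5831037 − 3.5833642) / 15 = 3.5830863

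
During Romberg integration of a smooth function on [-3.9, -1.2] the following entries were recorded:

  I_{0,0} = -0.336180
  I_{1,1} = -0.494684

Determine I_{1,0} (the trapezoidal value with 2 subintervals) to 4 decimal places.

-0.4551

From I_{1,1} = (4·I_{1,0} − I_{0,0})/3, solve for I_{1,0}:
4·I_{1,0} = 3·(-0.494684) + (-0.336180) = -1.820232
I_{1,0} = -0.455058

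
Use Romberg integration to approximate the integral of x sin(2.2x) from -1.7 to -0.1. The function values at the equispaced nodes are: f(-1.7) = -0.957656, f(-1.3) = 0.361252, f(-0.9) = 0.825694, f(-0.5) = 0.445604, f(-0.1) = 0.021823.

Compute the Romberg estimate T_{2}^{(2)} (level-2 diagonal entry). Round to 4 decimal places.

0.5187

T_{0}^{(0)} (trapezoid, 1 panel, h=1.6000): -0.748666
T_{1}^{(0)} (trapezoid, 2 panels, h=0.8000): 0.286222
T_{2}^{(0)} (trapezoid, 4 panels, h=0.4000): 0.465853
T_{1}^{(1)} = 0.286222 + (0.286222 − (-0.748666))/3 = 0.631185
T_{2}^{(1)} = 0.465853 + (0.465853 − 0.286222)/3 = 0.525730
T_{2}^{(2)} = 0.525730 + (0.525730 − 0.631185)/15 = 0.518700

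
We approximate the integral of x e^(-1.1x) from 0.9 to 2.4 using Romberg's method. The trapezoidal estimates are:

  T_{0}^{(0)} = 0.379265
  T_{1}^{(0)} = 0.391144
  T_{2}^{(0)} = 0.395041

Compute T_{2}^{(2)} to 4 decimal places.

0.3964

Richardson extrapolation on the trapezoidal column (denominator 4−1=3):
T_{1}^{(1)} = 0.391144 + (0.391144 − 0.379265)/3 = 0.395104
T_{2}^{(1)} = 0.395041 + (0.395041 − 0.391144)/3 = 0.396340
T_{2}^{(2)} = 0.396340 + (0.396340 − 0.395104)/15 = 0.396422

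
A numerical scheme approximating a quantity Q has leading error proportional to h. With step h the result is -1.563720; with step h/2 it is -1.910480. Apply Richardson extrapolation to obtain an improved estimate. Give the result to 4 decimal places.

The leading error scales as h; refining by a factor of 2 reduces it by 2^1 = 2.
Extrapolated value = (2·A(h/2) − A(h)) / (2 − 1)
= (2·(-1.910480) − (-1.563720)) / 1
= -2.257240 / 1 = -2.257240

-2.2572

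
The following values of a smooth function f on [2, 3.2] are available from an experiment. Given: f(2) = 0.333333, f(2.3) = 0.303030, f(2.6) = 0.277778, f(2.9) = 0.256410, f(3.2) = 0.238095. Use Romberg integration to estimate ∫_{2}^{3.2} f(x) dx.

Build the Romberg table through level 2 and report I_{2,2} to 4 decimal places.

0.3365

I_{0,0} (trapezoid, 1 panel, h=1.2000): 0.342857
I_{1,0} (trapezoid, 2 panels, h=0.6000): 0.338095
I_{2,0} (trapezoid, 4 panels, h=0.3000): 0.336880
I_{1,1} = 0.338095 + (0.338095 − 0.342857)/3 = 0.336508
I_{2,1} = 0.336880 + (0.336880 − 0.338095)/3 = 0.336475
I_{2,2} = 0.336475 + (0.336475 − 0.336508)/15 = 0.336473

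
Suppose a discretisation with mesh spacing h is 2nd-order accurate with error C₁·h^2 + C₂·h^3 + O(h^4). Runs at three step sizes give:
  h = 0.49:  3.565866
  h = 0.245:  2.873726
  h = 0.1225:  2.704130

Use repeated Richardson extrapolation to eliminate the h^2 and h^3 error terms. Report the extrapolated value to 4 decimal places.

First eliminate the h^2 term (factor 2^2 = 4):
  B₁ = (4·2.873726 − 3.565866)/3 = 2.643013
  B₂ = (4·2.704130 − 2.873726)/3 = 2.647598
Then eliminate the h^3 term (factor 2^3 = 8):
  (8·2.647598 − 2.643013)/7 = 2.648253

2.6483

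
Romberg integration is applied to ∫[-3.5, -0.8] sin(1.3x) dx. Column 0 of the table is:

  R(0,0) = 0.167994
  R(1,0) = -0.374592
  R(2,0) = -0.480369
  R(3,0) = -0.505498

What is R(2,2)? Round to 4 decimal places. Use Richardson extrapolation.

R(1,1) = (4·(-0.374592) − 0.167994) / 3 = -0.555454
R(2,1) = (4·(-0.480369) − (-0.374592)) / 3 = -0.515628
R(2,2) = (16·(-0.515628) − (-0.555454)) / 15 = -0.512973

-0.5130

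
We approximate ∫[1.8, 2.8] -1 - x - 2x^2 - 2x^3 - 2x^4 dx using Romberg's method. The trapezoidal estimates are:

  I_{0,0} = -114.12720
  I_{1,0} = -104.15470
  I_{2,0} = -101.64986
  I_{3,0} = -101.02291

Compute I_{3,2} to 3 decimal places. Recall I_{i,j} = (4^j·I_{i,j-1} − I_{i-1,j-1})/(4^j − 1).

Richardson extrapolation on the trapezoidal column (denominator 4−1=3):
I_{2,1} = -101.64986 + (-101.64986 − (-104.15470))/3 = -100.81491
I_{3,1} = -101.02291 + (-101.02291 − (-101.64986))/3 = -100.81393
I_{3,2} = (16·(-100.81393) − (-100.81491)) / 15 = -100.81386

-100.814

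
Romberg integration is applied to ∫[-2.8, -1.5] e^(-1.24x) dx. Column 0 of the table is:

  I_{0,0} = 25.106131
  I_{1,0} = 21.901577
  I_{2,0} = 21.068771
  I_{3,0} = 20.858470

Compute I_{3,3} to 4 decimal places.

Richardson extrapolation on the trapezoidal column (denominator 4−1=3):
I_{1,1} = 21.901577 + (21.901577 − 25.106131)/3 = 20.833392
I_{2,1} = 21.068771 + (21.068771 − 21.901577)/3 = 20.791169
I_{3,1} = (4·20.858470 − 21.068771) / 3 = 20.788370
I_{2,2} = (16·20.791169 − 20.833392) / 15 = 20.788354
I_{3,2} = (16·20.788370 − 20.791169) / 15 = 20.788183
I_{3,3} = (64·20.788183 − 20.788354) / 63 = 20.788180
(Column j=1 coincides with Simpson's rule on the same nodes.)

20.7882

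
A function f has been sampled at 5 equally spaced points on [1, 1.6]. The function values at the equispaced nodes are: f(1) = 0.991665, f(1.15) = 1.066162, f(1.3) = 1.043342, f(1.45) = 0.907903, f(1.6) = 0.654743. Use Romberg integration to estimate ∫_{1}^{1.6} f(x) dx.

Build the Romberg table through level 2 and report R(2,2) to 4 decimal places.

R(0,0) (trapezoid, 1 panel, h=0.6000): 0.493922
R(1,0) (trapezoid, 2 panels, h=0.3000): 0.559964
R(2,0) (trapezoid, 4 panels, h=0.1500): 0.576092
R(1,1) = 0.559964 + (0.559964 − 0.493922)/3 = 0.581978
R(2,1) = 0.576092 + (0.576092 − 0.559964)/3 = 0.581468
R(2,2) = 0.581468 + (0.581468 − 0.581978)/15 = 0.581434

0.5814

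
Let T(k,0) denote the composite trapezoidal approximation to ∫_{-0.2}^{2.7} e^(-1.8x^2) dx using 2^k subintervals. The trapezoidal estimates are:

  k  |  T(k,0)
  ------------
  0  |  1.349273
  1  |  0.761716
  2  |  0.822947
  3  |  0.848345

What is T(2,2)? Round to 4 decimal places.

Richardson extrapolation on the trapezoidal column (denominator 4−1=3):
T(1,1) = 0.761716 + (0.761716 − 1.349273)/3 = 0.565864
T(2,1) = 0.822947 + (0.822947 − 0.761716)/3 = 0.843357
T(2,2) = 0.843357 + (0.843357 − 0.565864)/15 = 0.861857
(Column j=1 coincides with Simpson's rule on the same nodes.)

0.8619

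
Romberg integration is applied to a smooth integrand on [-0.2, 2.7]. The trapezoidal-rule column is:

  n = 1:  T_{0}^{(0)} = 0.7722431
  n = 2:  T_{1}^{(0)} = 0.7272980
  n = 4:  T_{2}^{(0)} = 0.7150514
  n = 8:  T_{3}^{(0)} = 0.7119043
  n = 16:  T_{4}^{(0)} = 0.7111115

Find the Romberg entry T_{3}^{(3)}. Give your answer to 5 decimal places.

0.71085

T_{1}^{(1)} = (4·0.7272980 − 0.7722431) / 3 = 0.7123163
T_{2}^{(1)} = 0.7150514 + (0.7150514 − 0.7272980)/3 = 0.7109692
T_{3}^{(1)} = (4·0.7119043 − 0.7150514) / 3 = 0.7108553
T_{2}^{(2)} = (16·0.7109692 − 0.7123163) / 15 = 0.7108794
T_{3}^{(2)} = (16·0.7108553 − 0.7109692) / 15 = 0.7108477
T_{3}^{(3)} = 0.7108477 + (0.7108477 − 0.7108794)/63 = 0.7108472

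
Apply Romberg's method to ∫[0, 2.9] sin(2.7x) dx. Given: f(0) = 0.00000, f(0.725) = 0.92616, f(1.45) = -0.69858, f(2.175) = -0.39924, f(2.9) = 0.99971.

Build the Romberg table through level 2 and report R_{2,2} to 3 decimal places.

R_{0,0} (trapezoid, 1 panel, h=2.9000): 1.44958
R_{1,0} (trapezoid, 2 panels, h=1.4500): -0.28815
R_{2,0} (trapezoid, 4 panels, h=0.7250): 0.23794
R_{1,1} = -0.28815 + (-0.28815 − 1.44958)/3 = -0.86739
R_{2,1} = 0.23794 + (0.23794 − (-0.28815))/3 = 0.41330
R_{2,2} = 0.41330 + (0.41330 − (-0.86739))/15 = 0.49868

0.499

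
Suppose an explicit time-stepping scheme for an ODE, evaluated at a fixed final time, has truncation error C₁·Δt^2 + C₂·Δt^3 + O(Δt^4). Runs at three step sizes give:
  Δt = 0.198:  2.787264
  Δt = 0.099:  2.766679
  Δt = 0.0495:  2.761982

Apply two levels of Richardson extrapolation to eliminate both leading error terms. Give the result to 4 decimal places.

First eliminate the Δt^2 term (factor 2^2 = 4):
  B₁ = (4·2.766679 − 2.787264)/3 = 2.759817
  B₂ = (4·2.761982 − 2.766679)/3 = 2.760416
Then eliminate the Δt^3 term (factor 2^3 = 8):
  (8·2.760416 − 2.759817)/7 = 2.760502

2.7605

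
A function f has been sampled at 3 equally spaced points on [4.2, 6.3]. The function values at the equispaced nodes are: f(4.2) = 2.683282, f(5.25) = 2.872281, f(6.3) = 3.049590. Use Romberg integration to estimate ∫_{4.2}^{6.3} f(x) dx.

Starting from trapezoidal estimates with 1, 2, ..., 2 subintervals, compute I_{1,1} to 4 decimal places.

6.0277

I_{0,0} (trapezoid, 1 panel, h=2.1000): 6.019516
I_{1,0} (trapezoid, 2 panels, h=1.0500): 6.025653
I_{1,1} = 6.025653 + (6.025653 − 6.019516)/3 = 6.027699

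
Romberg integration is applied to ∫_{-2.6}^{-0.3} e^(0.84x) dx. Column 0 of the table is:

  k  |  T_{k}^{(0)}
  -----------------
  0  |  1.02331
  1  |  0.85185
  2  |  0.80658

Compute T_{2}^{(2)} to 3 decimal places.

0.791

Richardson extrapolation on the trapezoidal column (denominator 4−1=3):
T_{1}^{(1)} = (4·0.85185 − 1.02331) / 3 = 0.79470
T_{2}^{(1)} = 0.80658 + (0.80658 − 0.85185)/3 = 0.79149
T_{2}^{(2)} = 0.79149 + (0.79149 − 0.79470)/15 = 0.79128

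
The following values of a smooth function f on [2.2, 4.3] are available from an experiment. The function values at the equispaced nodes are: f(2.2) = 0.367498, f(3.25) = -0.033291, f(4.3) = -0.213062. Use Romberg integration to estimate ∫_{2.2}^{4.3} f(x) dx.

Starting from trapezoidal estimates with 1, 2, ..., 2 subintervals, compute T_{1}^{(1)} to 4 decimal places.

0.0074

T_{0}^{(0)} (trapezoid, 1 panel, h=2.1000): 0.162158
T_{1}^{(0)} (trapezoid, 2 panels, h=1.0500): 0.046123
T_{1}^{(1)} = 0.046123 + (0.046123 − 0.162158)/3 = 0.007445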